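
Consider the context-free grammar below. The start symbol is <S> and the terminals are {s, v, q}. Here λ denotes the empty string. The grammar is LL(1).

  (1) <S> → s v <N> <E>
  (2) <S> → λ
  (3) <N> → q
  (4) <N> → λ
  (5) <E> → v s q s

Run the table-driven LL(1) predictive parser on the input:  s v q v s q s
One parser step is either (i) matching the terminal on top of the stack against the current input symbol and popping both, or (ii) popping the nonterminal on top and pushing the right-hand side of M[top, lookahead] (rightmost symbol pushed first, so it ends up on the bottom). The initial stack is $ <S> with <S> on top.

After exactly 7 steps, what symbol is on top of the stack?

s

step 1: stack=$ <S>  input=s v q v s q s $  — expand <S> → s v <N> <E>
step 2: stack=$ <E> <N> v s  input=s v q v s q s $  — match s
step 3: stack=$ <E> <N> v  input=v q v s q s $  — match v
step 4: stack=$ <E> <N>  input=q v s q s $  — expand <N> → q
step 5: stack=$ <E> q  input=q v s q s $  — match q
step 6: stack=$ <E>  input=v s q s $  — expand <E> → v s q s
step 7: stack=$ s q s v  input=v s q s $  — match v
Stack after step 7: $ s q s (top = s).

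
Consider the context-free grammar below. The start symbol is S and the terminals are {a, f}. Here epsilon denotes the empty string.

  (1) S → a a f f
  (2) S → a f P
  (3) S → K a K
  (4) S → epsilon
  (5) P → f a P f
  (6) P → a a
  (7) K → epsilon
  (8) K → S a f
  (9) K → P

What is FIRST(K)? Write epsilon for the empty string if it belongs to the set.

FIRST(P): from P→f a P f we get {f}; from P→a a we get {a}. So FIRST(P) = {a, f}.
FIRST(S): from S→a a f f we get {a}; from S→a f P we get {a}; from S→K a K we get {a, f}; from S→epsilon we get {epsilon}. So FIRST(S) = {epsilon, a, f}.
FIRST(K): from K→epsilon we get {epsilon}; from K→S a f we get {a, f}; from K→P we get {a, f}. So FIRST(K) = {epsilon, a, f}.

{epsilon, a, f}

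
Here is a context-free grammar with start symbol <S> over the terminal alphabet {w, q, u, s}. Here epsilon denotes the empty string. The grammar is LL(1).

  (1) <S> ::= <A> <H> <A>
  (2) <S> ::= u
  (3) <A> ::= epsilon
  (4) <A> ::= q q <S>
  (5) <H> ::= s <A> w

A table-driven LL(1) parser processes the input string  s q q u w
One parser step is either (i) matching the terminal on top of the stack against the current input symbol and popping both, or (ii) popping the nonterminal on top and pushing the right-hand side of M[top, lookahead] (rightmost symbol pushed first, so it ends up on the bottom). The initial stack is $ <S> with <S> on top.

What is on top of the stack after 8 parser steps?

u

     Stack            Input        Action
  1  $ <S>            s q q u w $  expand <S> ::= <A> <H> <A>
  2  $ <A> <H> <A>    s q q u w $  expand <A> ::= epsilon
  3  $ <A> <H>        s q q u w $  expand <H> ::= s <A> w
  4  $ <A> w <A> s    s q q u w $  match s
  5  $ <A> w <A>      q q u w $    expand <A> ::= q q <S>
  6  $ <A> w <S> q q  q q u w $    match q
  7  $ <A> w <S> q    q u w $      match q
  8  $ <A> w <S>      u w $        expand <S> ::= u
Stack after step 8: $ <A> w u (top = u).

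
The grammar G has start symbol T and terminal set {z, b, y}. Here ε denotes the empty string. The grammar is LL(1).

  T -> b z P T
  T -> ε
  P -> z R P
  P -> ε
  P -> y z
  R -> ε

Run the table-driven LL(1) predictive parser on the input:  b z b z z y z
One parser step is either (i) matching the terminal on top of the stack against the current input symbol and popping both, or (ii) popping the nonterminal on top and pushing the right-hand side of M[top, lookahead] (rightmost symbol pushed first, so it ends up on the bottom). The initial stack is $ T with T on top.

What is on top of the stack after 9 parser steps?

R

     Stack      Input            Action
  1  $ T        b z b z z y z $  expand T -> b z P T
  2  $ T P z b  b z b z z y z $  match b
  3  $ T P z    z b z z y z $    match z
  4  $ T P      b z z y z $      expand P -> ε
  5  $ T        b z z y z $      expand T -> b z P T
  6  $ T P z b  b z z y z $      match b
  7  $ T P z    z z y z $        match z
  8  $ T P      z y z $          expand P -> z R P
  9  $ T P R z  z y z $          match z
Stack after step 9: $ T P R (top = R).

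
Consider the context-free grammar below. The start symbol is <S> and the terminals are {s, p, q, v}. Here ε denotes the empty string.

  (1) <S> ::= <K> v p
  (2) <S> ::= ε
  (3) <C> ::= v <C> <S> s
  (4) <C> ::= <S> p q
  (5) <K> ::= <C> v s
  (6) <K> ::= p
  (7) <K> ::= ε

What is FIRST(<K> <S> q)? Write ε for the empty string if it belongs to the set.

FIRST(<S>) = {ε, p, v}  (via <K> v p)
FIRST(<C>) = {p, v}  (via <S> p q)
FIRST(<K>) = {ε, p, v}  (via <C> v s)
FIRST(<K> <S> q): take FIRST of each symbol in turn, carrying on past any symbol whose FIRST contains ε; result {p, q, v}.

{p, q, v}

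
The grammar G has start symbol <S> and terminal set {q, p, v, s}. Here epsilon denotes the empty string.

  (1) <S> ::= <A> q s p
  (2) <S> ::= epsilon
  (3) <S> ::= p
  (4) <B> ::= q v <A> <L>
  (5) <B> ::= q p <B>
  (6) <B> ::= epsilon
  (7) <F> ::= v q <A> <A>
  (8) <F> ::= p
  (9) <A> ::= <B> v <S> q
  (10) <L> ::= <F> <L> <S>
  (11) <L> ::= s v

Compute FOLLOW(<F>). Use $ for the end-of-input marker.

{p, s, v}

FIRST(<B>) = {epsilon, q}
FIRST(<F>) = {p, v}
FIRST(<A>) = {q, v}  (via <B> v <S> q)
FIRST(<L>) = {p, s, v}  (via <F> <L> <S>)
FIRST(<S>) = {epsilon, p, q, v}  (via <A> q s p)
FOLLOW(<S>) includes $ since <S> is the start symbol.
FOLLOW(<B>): in <B>::=q p <B>, the suffix after <B> is empty (adds nothing new); in <A>::=<B> v <S> q, <B> is followed by v <S> q with FIRST {v}. Thus FOLLOW(<B>) = {v}.
FOLLOW(<F>): in <L>::=<F> <L> <S>, <F> is followed by <L> <S> with FIRST {p, s, v}. Thus FOLLOW(<F>) = {p, s, v}.
FOLLOW(<A>): in <S>::=<A> q s p, <A> is followed by q s p with FIRST {q}; in <B>::=q v <A> <L>, <A> is followed by <L> with FIRST {p, s, v}; in <F>::=v q <A> <A> (occurrence 1), <A> is followed by <A> with FIRST {q, v}; in <F>::=v q <A> <A> (occurrence 2), the suffix after <A> is empty, so FOLLOW(<A>) ⊇ FOLLOW(<F>) = {p, s, v}. Thus FOLLOW(<A>) = {p, q, s, v}.
FOLLOW(<L>): in <B>::=q v <A> <L>, the suffix after <L> is empty, so FOLLOW(<L>) ⊇ FOLLOW(<B>) = {v}; in <L>::=<F> <L> <S>, <L> is followed by <S> with FIRST {epsilon, p, q, v}; in <L>::=<F> <L> <S>, the suffix after <L> is nullable (adds nothing new). Thus FOLLOW(<L>) = {p, q, v}.
FOLLOW(<S>): in <A>::=<B> v <S> q, <S> is followed by q with FIRST {q}; in <L>::=<F> <L> <S>, the suffix after <S> is empty, so FOLLOW(<S>) ⊇ FOLLOW(<L>) = {p, q, v}. Thus FOLLOW(<S>) = {$, p, q, v}.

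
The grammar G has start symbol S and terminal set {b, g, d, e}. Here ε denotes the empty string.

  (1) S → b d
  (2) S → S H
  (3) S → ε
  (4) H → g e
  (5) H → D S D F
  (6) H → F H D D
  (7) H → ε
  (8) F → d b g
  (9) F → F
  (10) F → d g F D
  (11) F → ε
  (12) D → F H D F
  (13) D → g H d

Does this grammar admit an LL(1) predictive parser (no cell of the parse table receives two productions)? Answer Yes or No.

No

FIRST(S) = {ε, b, d, g}
FIRST(H) = {ε, d, g}
FIRST(F) = {ε, d}
FIRST(D) = {d, g}
FOLLOW(S) = {$, d, g}
FOLLOW(H) = {$, d, g}
FOLLOW(F) = {$, b, d, g}
FOLLOW(D) = {$, b, d, g}
Cell M[D, g] receives both D → F H D F and D → g H d — the grammar is not LL(1).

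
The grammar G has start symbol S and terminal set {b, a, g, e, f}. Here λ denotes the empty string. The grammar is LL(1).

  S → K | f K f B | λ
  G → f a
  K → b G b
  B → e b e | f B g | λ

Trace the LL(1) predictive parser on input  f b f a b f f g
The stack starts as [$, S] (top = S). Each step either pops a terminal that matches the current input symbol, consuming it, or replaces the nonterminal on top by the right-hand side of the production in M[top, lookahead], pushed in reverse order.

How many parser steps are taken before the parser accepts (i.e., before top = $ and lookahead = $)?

      Stack        Input              Action
   1  $ S          f b f a b f f g $  expand S → f K f B
   2  $ B f K f    f b f a b f f g $  match f
   3  $ B f K      b f a b f f g $    expand K → b G b
   4  $ B f b G b  b f a b f f g $    match b
   5  $ B f b G    f a b f f g $      expand G → f a
   6  $ B f b a f  f a b f f g $      match f
   7  $ B f b a    a b f f g $        match a
   8  $ B f b      b f f g $          match b
   9  $ B f        f f g $            match f
  10  $ B          f g $              expand B → f B g
  11  $ g B f      f g $              match f
  12  $ g B        g $                expand B → λ
  13  $ g          g $                match g
Accept reached after 13 steps.

13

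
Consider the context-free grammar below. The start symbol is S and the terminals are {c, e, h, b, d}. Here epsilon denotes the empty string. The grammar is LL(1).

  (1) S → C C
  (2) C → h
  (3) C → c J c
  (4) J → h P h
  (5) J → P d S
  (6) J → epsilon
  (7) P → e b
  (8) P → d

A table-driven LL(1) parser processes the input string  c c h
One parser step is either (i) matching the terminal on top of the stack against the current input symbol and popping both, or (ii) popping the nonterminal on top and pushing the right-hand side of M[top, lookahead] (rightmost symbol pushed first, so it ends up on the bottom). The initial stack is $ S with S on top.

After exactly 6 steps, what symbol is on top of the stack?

     Stack      Input    Action
  1  $ S        c c h $  expand S → C C
  2  $ C C      c c h $  expand C → c J c
  3  $ C c J c  c c h $  match c
  4  $ C c J    c h $    expand J → epsilon
  5  $ C c      c h $    match c
  6  $ C        h $      expand C → h
Stack after step 6: $ h (top = h).

h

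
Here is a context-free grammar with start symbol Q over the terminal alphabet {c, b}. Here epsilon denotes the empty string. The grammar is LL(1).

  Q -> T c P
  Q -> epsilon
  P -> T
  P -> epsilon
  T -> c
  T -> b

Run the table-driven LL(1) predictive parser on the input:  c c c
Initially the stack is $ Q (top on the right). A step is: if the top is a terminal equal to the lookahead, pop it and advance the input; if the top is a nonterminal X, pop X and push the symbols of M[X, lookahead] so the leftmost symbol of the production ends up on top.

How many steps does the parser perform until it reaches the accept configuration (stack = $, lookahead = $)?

7

     Stack    Input    Action
  1  $ Q      c c c $  expand Q -> T c P
  2  $ P c T  c c c $  expand T -> c
  3  $ P c c  c c c $  match c
  4  $ P c    c c $    match c
  5  $ P      c $      expand P -> T
  6  $ T      c $      expand T -> c
  7  $ c      c $      match c
Accept reached after 7 steps.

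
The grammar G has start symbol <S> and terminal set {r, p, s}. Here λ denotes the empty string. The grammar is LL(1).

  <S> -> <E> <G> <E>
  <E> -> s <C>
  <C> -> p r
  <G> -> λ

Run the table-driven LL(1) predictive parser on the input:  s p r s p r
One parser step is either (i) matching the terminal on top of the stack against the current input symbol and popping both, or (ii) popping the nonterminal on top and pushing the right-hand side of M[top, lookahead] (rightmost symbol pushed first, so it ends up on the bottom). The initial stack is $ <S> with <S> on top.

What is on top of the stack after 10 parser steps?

step 1: stack=$ <S>  input=s p r s p r $  — expand <S> -> <E> <G> <E>
step 2: stack=$ <E> <G> <E>  input=s p r s p r $  — expand <E> -> s <C>
step 3: stack=$ <E> <G> <C> s  input=s p r s p r $  — match s
step 4: stack=$ <E> <G> <C>  input=p r s p r $  — expand <C> -> p r
step 5: stack=$ <E> <G> r p  input=p r s p r $  — match p
step 6: stack=$ <E> <G> r  input=r s p r $  — match r
step 7: stack=$ <E> <G>  input=s p r $  — expand <G> -> λ
step 8: stack=$ <E>  input=s p r $  — expand <E> -> s <C>
step 9: stack=$ <C> s  input=s p r $  — match s
step 10: stack=$ <C>  input=p r $  — expand <C> -> p r
Stack after step 10: $ r p (top = p).

p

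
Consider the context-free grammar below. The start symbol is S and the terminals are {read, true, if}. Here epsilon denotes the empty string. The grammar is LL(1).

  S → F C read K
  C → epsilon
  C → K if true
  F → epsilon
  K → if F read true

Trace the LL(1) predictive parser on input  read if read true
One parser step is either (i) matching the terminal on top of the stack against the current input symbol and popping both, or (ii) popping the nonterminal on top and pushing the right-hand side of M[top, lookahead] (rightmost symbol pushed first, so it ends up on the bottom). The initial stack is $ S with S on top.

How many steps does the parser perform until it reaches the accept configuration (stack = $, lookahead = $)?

     Stack             Input                Action
  1  $ S               read if read true $  expand S → F C read K
  2  $ K read C F      read if read true $  expand F → epsilon
  3  $ K read C        read if read true $  expand C → epsilon
  4  $ K read          read if read true $  match read
  5  $ K               if read true $       expand K → if F read true
  6  $ true read F if  if read true $       match if
  7  $ true read F     read true $          expand F → epsilon
  8  $ true read       read true $          match read
  9  $ true            true $               match true
Accept reached after 9 steps.

9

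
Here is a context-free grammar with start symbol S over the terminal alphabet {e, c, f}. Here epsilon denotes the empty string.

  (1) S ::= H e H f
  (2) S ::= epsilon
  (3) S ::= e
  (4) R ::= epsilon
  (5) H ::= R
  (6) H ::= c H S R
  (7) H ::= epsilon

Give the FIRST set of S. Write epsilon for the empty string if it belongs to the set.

FIRST(R): from R::=epsilon we get {epsilon}. So FIRST(R) = {epsilon}.
FIRST(H): from H::=R we get {epsilon}; from H::=c H S R we get {c}; from H::=epsilon we get {epsilon}. So FIRST(H) = {epsilon, c}.
FIRST(S): from S::=H e H f we get {c, e}; from S::=epsilon we get {epsilon}; from S::=e we get {e}. So FIRST(S) = {epsilon, c, e}.

{epsilon, c, e}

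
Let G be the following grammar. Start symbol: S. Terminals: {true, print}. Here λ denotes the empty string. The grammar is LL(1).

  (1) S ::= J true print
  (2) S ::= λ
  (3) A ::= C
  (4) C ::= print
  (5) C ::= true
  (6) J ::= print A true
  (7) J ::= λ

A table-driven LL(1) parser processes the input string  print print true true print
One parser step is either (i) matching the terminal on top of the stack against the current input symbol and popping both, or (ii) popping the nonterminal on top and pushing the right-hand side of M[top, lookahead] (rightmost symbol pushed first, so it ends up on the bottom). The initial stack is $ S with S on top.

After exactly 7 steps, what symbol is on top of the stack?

step 1: stack=$ S  input=print print true true print $  — expand S ::= J true print
step 2: stack=$ print true J  input=print print true true print $  — expand J ::= print A true
step 3: stack=$ print true true A print  input=print print true true print $  — match print
step 4: stack=$ print true true A  input=print true true print $  — expand A ::= C
step 5: stack=$ print true true C  input=print true true print $  — expand C ::= print
step 6: stack=$ print true true print  input=print true true print $  — match print
step 7: stack=$ print true true  input=true true print $  — match true
Stack after step 7: $ print true (top = true).

true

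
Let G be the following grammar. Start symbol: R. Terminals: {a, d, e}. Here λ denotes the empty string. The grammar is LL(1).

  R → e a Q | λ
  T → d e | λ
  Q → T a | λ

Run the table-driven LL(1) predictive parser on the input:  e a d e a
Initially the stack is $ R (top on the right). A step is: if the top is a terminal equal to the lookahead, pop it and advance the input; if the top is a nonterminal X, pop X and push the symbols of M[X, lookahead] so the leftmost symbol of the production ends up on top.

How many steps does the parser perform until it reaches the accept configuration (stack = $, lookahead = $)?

     Stack    Input        Action
  1  $ R      e a d e a $  expand R → e a Q
  2  $ Q a e  e a d e a $  match e
  3  $ Q a    a d e a $    match a
  4  $ Q      d e a $      expand Q → T a
  5  $ a T    d e a $      expand T → d e
  6  $ a e d  d e a $      match d
  7  $ a e    e a $        match e
  8  $ a      a $          match a
Accept reached after 8 steps.

8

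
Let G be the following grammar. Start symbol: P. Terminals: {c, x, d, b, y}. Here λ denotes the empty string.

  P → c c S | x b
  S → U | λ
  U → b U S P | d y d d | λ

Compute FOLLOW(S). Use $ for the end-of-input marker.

{$, b, c, d, x}

FIRST(P): from P→c c S we get {c}; from P→x b we get {x}. So FIRST(P) = {c, x}.
FIRST(U): from U→b U S P we get {b}; from U→d y d d we get {d}; from U→λ we get {λ}. So FIRST(U) = {λ, b, d}.
FIRST(S): from S→U we get {λ, b, d}; from S→λ we get {λ}. So FIRST(S) = {λ, b, d}.
FOLLOW(P) includes $ since P is the start symbol.
FOLLOW(P): in U→b U S P, the suffix after P is empty, so FOLLOW(P) ⊇ FOLLOW(U) = {$, b, c, d, x}. Thus FOLLOW(P) = {$, b, c, d, x}.
FOLLOW(S): in P→c c S, the suffix after S is empty, so FOLLOW(S) ⊇ FOLLOW(P) = {$, b, c, d, x}; in U→b U S P, S is followed by P with FIRST {c, x}. Thus FOLLOW(S) = {$, b, c, d, x}.
FOLLOW(U): in S→U, the suffix after U is empty, so FOLLOW(U) ⊇ FOLLOW(S) = {$, b, c, d, x}; in U→b U S P, U is followed by S P with FIRST {b, c, d, x}. Thus FOLLOW(U) = {$, b, c, d, x}.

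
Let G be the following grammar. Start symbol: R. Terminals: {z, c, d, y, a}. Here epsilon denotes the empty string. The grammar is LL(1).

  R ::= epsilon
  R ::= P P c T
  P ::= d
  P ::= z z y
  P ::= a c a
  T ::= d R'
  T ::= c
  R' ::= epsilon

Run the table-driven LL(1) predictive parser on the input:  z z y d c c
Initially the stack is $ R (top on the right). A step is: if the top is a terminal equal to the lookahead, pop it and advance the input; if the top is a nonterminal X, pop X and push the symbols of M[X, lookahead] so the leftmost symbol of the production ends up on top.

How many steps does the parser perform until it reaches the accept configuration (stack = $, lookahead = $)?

step 1: stack=$ R  input=z z y d c c $  — expand R ::= P P c T
step 2: stack=$ T c P P  input=z z y d c c $  — expand P ::= z z y
step 3: stack=$ T c P y z z  input=z z y d c c $  — match z
step 4: stack=$ T c P y z  input=z y d c c $  — match z
step 5: stack=$ T c P y  input=y d c c $  — match y
step 6: stack=$ T c P  input=d c c $  — expand P ::= d
step 7: stack=$ T c d  input=d c c $  — match d
step 8: stack=$ T c  input=c c $  — match c
step 9: stack=$ T  input=c $  — expand T ::= c
step 10: stack=$ c  input=c $  — match c
Accept reached after 10 steps.

10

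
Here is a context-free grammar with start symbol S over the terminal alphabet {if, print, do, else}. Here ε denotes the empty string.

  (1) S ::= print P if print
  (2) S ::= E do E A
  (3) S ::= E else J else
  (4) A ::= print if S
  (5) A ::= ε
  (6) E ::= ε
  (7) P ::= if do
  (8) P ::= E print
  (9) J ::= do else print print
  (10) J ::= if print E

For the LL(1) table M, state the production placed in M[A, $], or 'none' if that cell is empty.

A ::= ε

FIRST(A) = {ε, print}
FIRST(E) = {ε}
FIRST(J) = {do, if}
FIRST(S) = {do, else, print}  (via E do E A, E else J else)
FIRST(P) = {if, print}  (via E print)
FOLLOW(S) includes $ since S is the start symbol.
FOLLOW(S): in A::=print if S, the suffix after S is empty, so FOLLOW(S) ⊇ FOLLOW(A) = {$}. Thus FOLLOW(S) = {$}.
FOLLOW(A): in S::=E do E A, the suffix after A is empty, so FOLLOW(A) ⊇ FOLLOW(S) = {$}. Thus FOLLOW(A) = {$}.
For A ::= print if S: FIRST(print if S) = {print}, so it goes in M[A, t] for t ∈ {print}.
For A ::= ε: FIRST(ε) = {ε}, so it goes in M[A, t] for t ∈ {}; since ε ∈ FIRST, also for every t ∈ FOLLOW(A) = {$}.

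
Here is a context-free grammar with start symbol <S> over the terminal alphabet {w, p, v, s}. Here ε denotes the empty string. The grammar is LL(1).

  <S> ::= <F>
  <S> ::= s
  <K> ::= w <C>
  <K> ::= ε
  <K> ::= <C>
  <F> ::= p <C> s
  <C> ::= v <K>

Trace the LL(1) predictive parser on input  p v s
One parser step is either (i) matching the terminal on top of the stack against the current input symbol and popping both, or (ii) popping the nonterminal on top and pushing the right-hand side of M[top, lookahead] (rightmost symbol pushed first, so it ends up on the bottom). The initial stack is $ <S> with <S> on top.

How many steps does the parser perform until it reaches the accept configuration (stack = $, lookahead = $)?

7

step 1: stack=$ <S>  input=p v s $  — expand <S> ::= <F>
step 2: stack=$ <F>  input=p v s $  — expand <F> ::= p <C> s
step 3: stack=$ s <C> p  input=p v s $  — match p
step 4: stack=$ s <C>  input=v s $  — expand <C> ::= v <K>
step 5: stack=$ s <K> v  input=v s $  — match v
step 6: stack=$ s <K>  input=s $  — expand <K> ::= ε
step 7: stack=$ s  input=s $  — match s
Accept reached after 7 steps.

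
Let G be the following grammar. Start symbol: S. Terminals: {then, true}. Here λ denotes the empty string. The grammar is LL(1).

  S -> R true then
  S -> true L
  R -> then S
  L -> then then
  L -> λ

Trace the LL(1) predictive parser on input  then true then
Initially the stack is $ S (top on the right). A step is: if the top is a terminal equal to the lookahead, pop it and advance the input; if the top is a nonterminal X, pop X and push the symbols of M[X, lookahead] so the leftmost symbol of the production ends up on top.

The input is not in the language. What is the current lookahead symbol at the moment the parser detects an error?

step 1: stack=$ S  input=then true then $  — expand S -> R true then
step 2: stack=$ then true R  input=then true then $  — expand R -> then S
step 3: stack=$ then true S then  input=then true then $  — match then
step 4: stack=$ then true S  input=true then $  — expand S -> true L
step 5: stack=$ then true L true  input=true then $  — match true
step 6: stack=$ then true L  input=then $  — expand L -> then then
step 7: stack=$ then true then then  input=then $  — match then
step 8: stack=$ then true then  input=$  — error: top is terminal then but lookahead is $

$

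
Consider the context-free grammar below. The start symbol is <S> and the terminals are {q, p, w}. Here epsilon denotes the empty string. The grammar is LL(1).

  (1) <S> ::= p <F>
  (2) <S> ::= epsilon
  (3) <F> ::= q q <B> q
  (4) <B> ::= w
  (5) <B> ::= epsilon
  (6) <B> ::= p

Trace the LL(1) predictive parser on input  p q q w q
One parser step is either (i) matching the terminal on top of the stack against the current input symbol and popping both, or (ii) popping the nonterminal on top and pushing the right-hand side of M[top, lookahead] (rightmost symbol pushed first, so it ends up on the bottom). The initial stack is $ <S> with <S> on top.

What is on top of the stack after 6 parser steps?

w

     Stack        Input        Action
  1  $ <S>        p q q w q $  expand <S> ::= p <F>
  2  $ <F> p      p q q w q $  match p
  3  $ <F>        q q w q $    expand <F> ::= q q <B> q
  4  $ q <B> q q  q q w q $    match q
  5  $ q <B> q    q w q $      match q
  6  $ q <B>      w q $        expand <B> ::= w
Stack after step 6: $ q w (top = w).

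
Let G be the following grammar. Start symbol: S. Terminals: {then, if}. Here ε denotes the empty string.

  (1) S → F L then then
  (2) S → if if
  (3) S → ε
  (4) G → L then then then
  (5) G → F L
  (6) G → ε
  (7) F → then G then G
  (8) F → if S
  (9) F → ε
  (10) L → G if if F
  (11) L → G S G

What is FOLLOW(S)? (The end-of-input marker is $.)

FIRST(F) = {ε, if, then}
FIRST(S) = {ε, if, then}  (via F L then then)
FIRST(G) = {ε, if, then}  (via L then then then, F L)
FIRST(L) = {ε, if, then}  (via G if if F, G S G)
FOLLOW(S) includes $ since S is the start symbol.
FOLLOW(S): in F→if S, the suffix after S is empty, so FOLLOW(S) ⊇ FOLLOW(F) = {if, then}; in L→G S G, S is followed by G with FIRST {ε, if, then}; in L→G S G, the suffix after S is nullable, so FOLLOW(S) ⊇ FOLLOW(L) = {if, then}. Thus FOLLOW(S) = {$, if, then}.
FOLLOW(G): in F→then G then G (occurrence 1), G is followed by then G with FIRST {then}; in F→then G then G (occurrence 2), the suffix after G is empty, so FOLLOW(G) ⊇ FOLLOW(F) = {if, then}; in L→G if if F, G is followed by if if F with FIRST {if}; in L→G S G (occurrence 1), G is followed by S G with FIRST {ε, if, then}; in L→G S G (occurrence 1), the suffix after G is nullable, so FOLLOW(G) ⊇ FOLLOW(L) = {if, then}; in L→G S G (occurrence 2), the suffix after G is empty, so FOLLOW(G) ⊇ FOLLOW(L) = {if, then}. Thus FOLLOW(G) = {if, then}.
FOLLOW(L): in S→F L then then, L is followed by then then with FIRST {then}; in G→L then then then, L is followed by then then then with FIRST {then}; in G→F L, the suffix after L is empty, so FOLLOW(L) ⊇ FOLLOW(G) = {if, then}. Thus FOLLOW(L) = {if, then}.
FOLLOW(F): in S→F L then then, F is followed by L then then with FIRST {if, then}; in G→F L, F is followed by L with FIRST {ε, if, then}; in G→F L, the suffix after F is nullable, so FOLLOW(F) ⊇ FOLLOW(G) = {if, then}; in L→G if if F, the suffix after F is empty, so FOLLOW(F) ⊇ FOLLOW(L) = {if, then}. Thus FOLLOW(F) = {if, then}.

{$, if, then}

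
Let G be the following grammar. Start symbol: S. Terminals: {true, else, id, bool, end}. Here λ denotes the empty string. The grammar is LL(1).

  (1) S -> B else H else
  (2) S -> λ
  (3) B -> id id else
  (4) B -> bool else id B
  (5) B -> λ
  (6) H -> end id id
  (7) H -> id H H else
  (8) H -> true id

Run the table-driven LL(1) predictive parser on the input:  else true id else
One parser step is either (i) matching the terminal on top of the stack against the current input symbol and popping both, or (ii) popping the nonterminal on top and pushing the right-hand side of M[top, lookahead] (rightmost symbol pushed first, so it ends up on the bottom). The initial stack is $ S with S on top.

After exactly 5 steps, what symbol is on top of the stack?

     Stack            Input                Action
  1  $ S              else true id else $  expand S -> B else H else
  2  $ else H else B  else true id else $  expand B -> λ
  3  $ else H else    else true id else $  match else
  4  $ else H         true id else $       expand H -> true id
  5  $ else id true   true id else $       match true
Stack after step 5: $ else id (top = id).

id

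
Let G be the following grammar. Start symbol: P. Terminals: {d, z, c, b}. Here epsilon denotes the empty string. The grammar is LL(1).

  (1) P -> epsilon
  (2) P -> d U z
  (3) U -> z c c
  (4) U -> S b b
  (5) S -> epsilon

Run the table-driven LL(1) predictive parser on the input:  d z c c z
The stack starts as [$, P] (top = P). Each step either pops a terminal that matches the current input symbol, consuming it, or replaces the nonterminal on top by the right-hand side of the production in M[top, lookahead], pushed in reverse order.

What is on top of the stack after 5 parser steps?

step 1: stack=$ P  input=d z c c z $  — expand P -> d U z
step 2: stack=$ z U d  input=d z c c z $  — match d
step 3: stack=$ z U  input=z c c z $  — expand U -> z c c
step 4: stack=$ z c c z  input=z c c z $  — match z
step 5: stack=$ z c c  input=c c z $  — match c
Stack after step 5: $ z c (top = c).

c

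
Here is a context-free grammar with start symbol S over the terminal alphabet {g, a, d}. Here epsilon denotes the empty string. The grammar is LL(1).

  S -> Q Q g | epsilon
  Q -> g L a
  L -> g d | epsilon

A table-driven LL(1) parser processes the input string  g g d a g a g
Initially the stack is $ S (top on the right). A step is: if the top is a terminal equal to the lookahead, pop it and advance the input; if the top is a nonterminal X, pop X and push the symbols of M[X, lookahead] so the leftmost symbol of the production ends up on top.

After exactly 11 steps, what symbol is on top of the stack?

      Stack        Input            Action
   1  $ S          g g d a g a g $  expand S -> Q Q g
   2  $ g Q Q      g g d a g a g $  expand Q -> g L a
   3  $ g Q a L g  g g d a g a g $  match g
   4  $ g Q a L    g d a g a g $    expand L -> g d
   5  $ g Q a d g  g d a g a g $    match g
   6  $ g Q a d    d a g a g $      match d
   7  $ g Q a      a g a g $        match a
   8  $ g Q        g a g $          expand Q -> g L a
   9  $ g a L g    g a g $          match g
  10  $ g a L      a g $            expand L -> epsilon
  11  $ g a        a g $            match a
Stack after step 11: $ g (top = g).

g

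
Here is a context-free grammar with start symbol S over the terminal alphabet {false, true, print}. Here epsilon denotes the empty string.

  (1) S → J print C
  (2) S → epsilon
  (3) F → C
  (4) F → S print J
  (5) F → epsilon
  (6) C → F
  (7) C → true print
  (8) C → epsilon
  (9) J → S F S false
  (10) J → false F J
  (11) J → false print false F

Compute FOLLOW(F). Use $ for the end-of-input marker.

FIRST(S) = {epsilon, false, print, true}  (via J print C)
FIRST(F) = {epsilon, false, print, true}  (via C, S print J)
FIRST(C) = {epsilon, false, print, true}  (via F)
FIRST(J) = {false, print, true}  (via S F S false)
FOLLOW(S) includes $ since S is the start symbol.
FOLLOW(S): in F→S print J, S is followed by print J with FIRST {print}; in J→S F S false (occurrence 1), S is followed by F S false with FIRST {false, print, true}; in J→S F S false (occurrence 2), S is followed by false with FIRST {false}. Thus FOLLOW(S) = {$, false, print, true}.
FOLLOW(F): in C→F, the suffix after F is empty, so FOLLOW(F) ⊇ FOLLOW(C) = {$, false, print, true}; in J→S F S false, F is followed by S false with FIRST {false, print, true}; in J→false F J, F is followed by J with FIRST {false, print, true}; in J→false print false F, the suffix after F is empty, so FOLLOW(F) ⊇ FOLLOW(J) = {$, false, print, true}. Thus FOLLOW(F) = {$, false, print, true}.
FOLLOW(C): in S→J print C, the suffix after C is empty, so FOLLOW(C) ⊇ FOLLOW(S) = {$, false, print, true}; in F→C, the suffix after C is empty, so FOLLOW(C) ⊇ FOLLOW(F) = {$, false, print, true}. Thus FOLLOW(C) = {$, false, print, true}.
FOLLOW(J): in S→J print C, J is followed by print C with FIRST {print}; in F→S print J, the suffix after J is empty, so FOLLOW(J) ⊇ FOLLOW(F) = {$, false, print, true}; in J→false F J, the suffix after J is empty (adds nothing new). Thus FOLLOW(J) = {$, false, print, true}.

{$, false, print, true}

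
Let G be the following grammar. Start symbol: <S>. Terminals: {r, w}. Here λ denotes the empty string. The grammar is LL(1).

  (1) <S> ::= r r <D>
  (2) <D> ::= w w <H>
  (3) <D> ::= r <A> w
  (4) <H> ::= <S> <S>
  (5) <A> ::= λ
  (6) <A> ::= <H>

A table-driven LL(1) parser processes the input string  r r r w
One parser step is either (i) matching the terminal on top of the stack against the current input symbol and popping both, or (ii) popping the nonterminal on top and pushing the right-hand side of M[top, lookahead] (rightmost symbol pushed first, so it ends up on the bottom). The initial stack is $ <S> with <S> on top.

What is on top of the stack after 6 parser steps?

     Stack      Input      Action
  1  $ <S>      r r r w $  expand <S> ::= r r <D>
  2  $ <D> r r  r r r w $  match r
  3  $ <D> r    r r w $    match r
  4  $ <D>      r w $      expand <D> ::= r <A> w
  5  $ w <A> r  r w $      match r
  6  $ w <A>    w $        expand <A> ::= λ
Stack after step 6: $ w (top = w).

w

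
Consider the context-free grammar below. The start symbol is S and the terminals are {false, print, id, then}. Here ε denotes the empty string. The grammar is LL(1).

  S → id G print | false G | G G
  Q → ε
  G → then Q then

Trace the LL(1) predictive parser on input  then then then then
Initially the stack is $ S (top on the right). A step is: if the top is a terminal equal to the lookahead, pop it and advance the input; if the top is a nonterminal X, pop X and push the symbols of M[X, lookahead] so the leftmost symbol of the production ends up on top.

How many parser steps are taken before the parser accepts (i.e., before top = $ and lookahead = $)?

9

     Stack            Input                  Action
  1  $ S              then then then then $  expand S → G G
  2  $ G G            then then then then $  expand G → then Q then
  3  $ G then Q then  then then then then $  match then
  4  $ G then Q       then then then $       expand Q → ε
  5  $ G then         then then then $       match then
  6  $ G              then then $            expand G → then Q then
  7  $ then Q then    then then $            match then
  8  $ then Q         then $                 expand Q → ε
  9  $ then           then $                 match then
Accept reached after 9 steps.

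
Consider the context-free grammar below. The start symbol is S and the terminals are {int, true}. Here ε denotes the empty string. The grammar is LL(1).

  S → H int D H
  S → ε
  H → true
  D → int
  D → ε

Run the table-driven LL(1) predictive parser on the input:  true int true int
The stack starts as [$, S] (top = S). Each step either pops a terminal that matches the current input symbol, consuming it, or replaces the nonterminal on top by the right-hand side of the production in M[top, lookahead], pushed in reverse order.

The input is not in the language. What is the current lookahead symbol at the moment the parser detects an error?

     Stack           Input                Action
  1  $ S             true int true int $  expand S → H int D H
  2  $ H D int H     true int true int $  expand H → true
  3  $ H D int true  true int true int $  match true
  4  $ H D int       int true int $       match int
  5  $ H D           true int $           expand D → ε
  6  $ H             true int $           expand H → true
  7  $ true          true int $           match true
  8  $               int $                error: stack empty but input remains

int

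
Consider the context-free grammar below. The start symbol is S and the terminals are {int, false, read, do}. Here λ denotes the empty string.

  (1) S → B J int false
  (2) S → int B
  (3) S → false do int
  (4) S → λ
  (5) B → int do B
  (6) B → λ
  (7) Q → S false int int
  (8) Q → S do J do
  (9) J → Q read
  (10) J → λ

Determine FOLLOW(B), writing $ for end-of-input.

{$, do, false, int}

FIRST(B) = {λ, int}
FIRST(S) = {λ, do, false, int}  (via B J int false)
FIRST(Q) = {do, false, int}  (via S false int int, S do J do)
FIRST(J) = {λ, do, false, int}  (via Q read)
FOLLOW(S) includes $ since S is the start symbol.
FOLLOW(S): in Q→S false int int, S is followed by false int int with FIRST {false}; in Q→S do J do, S is followed by do J do with FIRST {do}. Thus FOLLOW(S) = {$, do, false}.
FOLLOW(B): in S→B J int false, B is followed by J int false with FIRST {do, false, int}; in S→int B, the suffix after B is empty, so FOLLOW(B) ⊇ FOLLOW(S) = {$, do, false}; in B→int do B, the suffix after B is empty (adds nothing new). Thus FOLLOW(B) = {$, do, false, int}.
FOLLOW(Q): in J→Q read, Q is followed by read with FIRST {read}. Thus FOLLOW(Q) = {read}.
FOLLOW(J): in S→B J int false, J is followed by int false with FIRST {int}; in Q→S do J do, J is followed by do with FIRST {do}. Thus FOLLOW(J) = {do, int}.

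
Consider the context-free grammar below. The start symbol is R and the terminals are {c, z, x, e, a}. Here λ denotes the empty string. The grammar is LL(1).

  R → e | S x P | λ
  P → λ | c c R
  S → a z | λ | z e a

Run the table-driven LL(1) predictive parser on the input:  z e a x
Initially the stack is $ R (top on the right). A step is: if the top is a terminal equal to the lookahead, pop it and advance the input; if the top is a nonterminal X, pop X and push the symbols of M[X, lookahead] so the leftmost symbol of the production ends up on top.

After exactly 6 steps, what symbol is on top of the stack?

P

     Stack        Input      Action
  1  $ R          z e a x $  expand R → S x P
  2  $ P x S      z e a x $  expand S → z e a
  3  $ P x a e z  z e a x $  match z
  4  $ P x a e    e a x $    match e
  5  $ P x a      a x $      match a
  6  $ P x        x $        match x
Stack after step 6: $ P (top = P).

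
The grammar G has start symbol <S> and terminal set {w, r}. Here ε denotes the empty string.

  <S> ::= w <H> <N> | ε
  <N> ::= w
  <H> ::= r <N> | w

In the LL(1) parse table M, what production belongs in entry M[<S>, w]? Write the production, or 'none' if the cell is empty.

FIRST(<S>): from <S>::=w <H> <N> we get {w}; from <S>::=ε we get {ε}. So FIRST(<S>) = {ε, w}.
FIRST(<N>): from <N>::=w we get {w}. So FIRST(<N>) = {w}.
FIRST(<H>): from <H>::=r <N> we get {r}; from <H>::=w we get {w}. So FIRST(<H>) = {r, w}.
FOLLOW(<S>) includes $ since <S> is the start symbol.
FOLLOW(<S>): <S> appears on no right-hand side. Thus FOLLOW(<S>) = {$}.
For <S> ::= w <H> <N>: FIRST(w <H> <N>) = {w}, so it goes in M[<S>, t] for t ∈ {w}.
For <S> ::= ε: FIRST(ε) = {ε}, so it goes in M[<S>, t] for t ∈ {}; since ε ∈ FIRST, also for every t ∈ FOLLOW(<S>) = {$}.

<S> ::= w <H> <N>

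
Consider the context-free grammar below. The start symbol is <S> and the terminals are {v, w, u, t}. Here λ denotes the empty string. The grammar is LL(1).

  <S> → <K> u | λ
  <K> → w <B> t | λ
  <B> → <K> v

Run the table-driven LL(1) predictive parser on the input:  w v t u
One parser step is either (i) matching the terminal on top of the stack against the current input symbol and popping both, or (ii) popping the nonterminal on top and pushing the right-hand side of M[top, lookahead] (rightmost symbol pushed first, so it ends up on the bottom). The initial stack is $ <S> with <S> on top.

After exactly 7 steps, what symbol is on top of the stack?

step 1: stack=$ <S>  input=w v t u $  — expand <S> → <K> u
step 2: stack=$ u <K>  input=w v t u $  — expand <K> → w <B> t
step 3: stack=$ u t <B> w  input=w v t u $  — match w
step 4: stack=$ u t <B>  input=v t u $  — expand <B> → <K> v
step 5: stack=$ u t v <K>  input=v t u $  — expand <K> → λ
step 6: stack=$ u t v  input=v t u $  — match v
step 7: stack=$ u t  input=t u $  — match t
Stack after step 7: $ u (top = u).

u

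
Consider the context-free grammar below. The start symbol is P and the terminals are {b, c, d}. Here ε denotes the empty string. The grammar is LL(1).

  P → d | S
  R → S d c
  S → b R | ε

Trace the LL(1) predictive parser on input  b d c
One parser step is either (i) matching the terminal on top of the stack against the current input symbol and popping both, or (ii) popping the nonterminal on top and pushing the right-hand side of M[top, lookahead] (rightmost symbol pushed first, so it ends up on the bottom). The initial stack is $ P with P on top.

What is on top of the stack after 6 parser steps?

c

step 1: stack=$ P  input=b d c $  — expand P → S
step 2: stack=$ S  input=b d c $  — expand S → b R
step 3: stack=$ R b  input=b d c $  — match b
step 4: stack=$ R  input=d c $  — expand R → S d c
step 5: stack=$ c d S  input=d c $  — expand S → ε
step 6: stack=$ c d  input=d c $  — match d
Stack after step 6: $ c (top = c).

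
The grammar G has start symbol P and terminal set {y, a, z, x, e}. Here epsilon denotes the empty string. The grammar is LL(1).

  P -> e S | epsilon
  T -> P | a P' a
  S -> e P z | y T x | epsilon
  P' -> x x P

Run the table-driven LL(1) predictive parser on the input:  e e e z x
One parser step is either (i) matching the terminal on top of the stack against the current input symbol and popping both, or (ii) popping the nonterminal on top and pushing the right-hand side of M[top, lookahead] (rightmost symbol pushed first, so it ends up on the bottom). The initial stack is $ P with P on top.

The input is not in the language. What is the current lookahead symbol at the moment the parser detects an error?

x

     Stack    Input        Action
  1  $ P      e e e z x $  expand P -> e S
  2  $ S e    e e e z x $  match e
  3  $ S      e e z x $    expand S -> e P z
  4  $ z P e  e e z x $    match e
  5  $ z P    e z x $      expand P -> e S
  6  $ z S e  e z x $      match e
  7  $ z S    z x $        expand S -> epsilon
  8  $ z      z x $        match z
  9  $        x $          error: stack empty but input remains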